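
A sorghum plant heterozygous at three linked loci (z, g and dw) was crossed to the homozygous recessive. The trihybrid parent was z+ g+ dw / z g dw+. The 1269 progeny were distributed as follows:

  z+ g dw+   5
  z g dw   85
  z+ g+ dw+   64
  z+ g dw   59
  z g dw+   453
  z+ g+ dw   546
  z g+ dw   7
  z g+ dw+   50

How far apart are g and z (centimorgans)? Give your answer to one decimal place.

The two rarest classes, z g+ dw and z+ g dw+, are the double crossovers. Comparing them with the parentals, only the z allele has switched, so z is the middle locus and the order is g – z – dw.
Crossovers in the g–z interval produce the single-crossover classes z+ g dw and z g+ dw+ (59 + 50 = 109) plus the double crossovers (12).
RF(g–z) = (109 + 12) / 1269 = 121/1269 = 0.0954 → 9.5 centimorgans.

9.5 centimorgans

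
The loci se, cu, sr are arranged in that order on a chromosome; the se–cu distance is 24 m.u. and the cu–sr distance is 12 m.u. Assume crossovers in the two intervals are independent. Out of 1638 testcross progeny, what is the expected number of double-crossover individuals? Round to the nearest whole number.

Map distances give recombination frequencies of 0.240 and 0.120 for the two intervals.
With no interference, expected double-crossover frequency = 0.240 × 0.120 = 0.02880.
Expected number = 0.02880 × 1638 = 47.17 ≈ 47.

47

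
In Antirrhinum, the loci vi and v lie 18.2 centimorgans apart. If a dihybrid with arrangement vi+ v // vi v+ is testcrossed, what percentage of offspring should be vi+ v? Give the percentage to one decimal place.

A map distance of 18.2 centimorgans corresponds to a recombination frequency of 0.182.
The F1 is vi+ v / vi v+, so vi+ v is a parental gamete class with expected frequency (1 − r)/2 = 0.818/2 = 0.4090.
That is 0.4090 = 40.9% of the progeny.

40.9%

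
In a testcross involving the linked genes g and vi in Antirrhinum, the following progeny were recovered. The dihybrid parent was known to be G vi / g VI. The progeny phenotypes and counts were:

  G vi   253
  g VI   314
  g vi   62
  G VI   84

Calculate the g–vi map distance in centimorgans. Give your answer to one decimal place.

The recombinant classes are G VI and g vi: 84 + 62 = 146.
Recombination frequency = 146/713 = 0.2048 ≈ 20.5%, i.e. 20.5 centimorgans.

20.5 centimorgans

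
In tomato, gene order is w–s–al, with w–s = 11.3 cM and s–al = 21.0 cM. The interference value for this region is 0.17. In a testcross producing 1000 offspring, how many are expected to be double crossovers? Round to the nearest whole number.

Map distances give recombination frequencies of 0.113 and 0.210 for the two intervals.
With interference 0.17 (so coincidence = 0.83), expected double-crossover frequency = 0.113 × 0.210 × 0.83 = 0.01970.
Expected number = 0.01970 × 1000 = 19.70 ≈ 20.

20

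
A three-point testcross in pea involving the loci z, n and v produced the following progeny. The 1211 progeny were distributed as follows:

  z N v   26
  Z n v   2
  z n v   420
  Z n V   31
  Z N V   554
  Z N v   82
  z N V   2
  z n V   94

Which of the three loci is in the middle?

The two most frequent reciprocal classes, z n v and Z N V, are the parental types, so the F1 was z n v / Z N V.
The two rarest classes, Z n v and z N V, are the double crossovers. Comparing them with the parentals, only the z allele has switched, so z is the middle locus and the order is n – z – v.

z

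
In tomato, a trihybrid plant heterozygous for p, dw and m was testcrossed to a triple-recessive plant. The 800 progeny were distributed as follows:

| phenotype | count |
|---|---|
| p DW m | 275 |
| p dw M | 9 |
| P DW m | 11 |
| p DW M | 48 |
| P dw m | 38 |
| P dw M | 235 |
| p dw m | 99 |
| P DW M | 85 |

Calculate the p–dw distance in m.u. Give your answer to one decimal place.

The two most frequent reciprocal classes, P dw M and p DW m, are the parental types, so the F1 was P dw M / p DW m.
The two rarest classes, p dw M and P DW m, are the double crossovers. Comparing them with the parentals, only the p allele has switched, so p is the middle locus and the order is dw – p – m.
Crossovers in the dw–p interval produce the single-crossover classes P DW M and p dw m (85 + 99 = 184) plus the double crossovers (20).
RF(dw–p) = (184 + 20) / 800 = 204/800 = 0.2550 → 25.5 m.u.

25.5 m.u.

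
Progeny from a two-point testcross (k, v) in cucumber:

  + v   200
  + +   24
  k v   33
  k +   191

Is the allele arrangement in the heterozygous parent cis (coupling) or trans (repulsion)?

trans

The two most frequent classes are + v (200) and k + (191); these are the parental (non-recombinant) types.
So the F1 carried + v on one chromosome and k + on the other — the recessive alleles are on opposite chromosomes (trans / repulsion).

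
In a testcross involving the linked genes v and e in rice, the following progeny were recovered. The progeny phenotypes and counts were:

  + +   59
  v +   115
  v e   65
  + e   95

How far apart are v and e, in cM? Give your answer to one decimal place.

The two most frequent classes, + e (95) and v + (115), are the parental types, so the F1 was + e / v +.
The recombinant classes are + + and v e: 59 + 65 = 124.
Recombination frequency = 124/334 = 0.3713 ≈ 37.1%, i.e. 37.1 cM.

37.1 cM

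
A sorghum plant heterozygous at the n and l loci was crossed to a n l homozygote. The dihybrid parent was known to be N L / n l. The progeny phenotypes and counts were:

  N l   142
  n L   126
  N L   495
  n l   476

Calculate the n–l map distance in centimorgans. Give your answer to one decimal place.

The recombinant classes are N l and n L: 142 + 126 = 268.
Recombination frequency = 268/1239 = 0.2163 ≈ 21.6%, i.e. 21.6 centimorgans.

21.6 centimorgans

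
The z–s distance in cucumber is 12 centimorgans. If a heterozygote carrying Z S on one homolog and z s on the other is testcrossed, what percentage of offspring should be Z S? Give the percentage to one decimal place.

A map distance of 12 centimorgans corresponds to a recombination frequency of 0.120.
The F1 is Z S / z s, so Z S is a parental gamete class with expected frequency (1 − r)/2 = 0.880/2 = 0.4400.
That is 0.4400 = 44.0% of the progeny.

44.0%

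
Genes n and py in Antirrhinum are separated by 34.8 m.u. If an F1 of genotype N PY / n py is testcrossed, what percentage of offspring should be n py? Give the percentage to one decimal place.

32.6%

A map distance of 34.8 m.u. corresponds to a recombination frequency of 0.348.
The F1 is N PY / n py, so n py is a parental gamete class with expected frequency (1 − r)/2 = 0.652/2 = 0.3260.
That is 0.3260 = 32.6% of the progeny.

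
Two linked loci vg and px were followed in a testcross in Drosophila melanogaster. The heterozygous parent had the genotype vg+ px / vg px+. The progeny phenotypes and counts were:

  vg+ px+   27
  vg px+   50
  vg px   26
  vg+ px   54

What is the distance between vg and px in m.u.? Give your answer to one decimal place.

33.8 m.u.

The recombinant classes are vg+ px+ and vg px: 27 + 26 = 53.
Recombination frequency = 53/157 = 0.3376 ≈ 33.8%, i.e. 33.8 m.u.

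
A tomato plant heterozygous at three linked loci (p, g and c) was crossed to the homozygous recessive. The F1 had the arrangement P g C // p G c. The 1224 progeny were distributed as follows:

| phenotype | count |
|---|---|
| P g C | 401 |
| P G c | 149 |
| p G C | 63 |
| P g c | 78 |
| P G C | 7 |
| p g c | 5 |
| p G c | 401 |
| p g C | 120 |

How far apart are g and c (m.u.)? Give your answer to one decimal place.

12.5 m.u.

The two rarest classes, P G C and p g c, are the double crossovers. Comparing them with the parentals, only the g allele has switched, so g is the middle locus and the order is c – g – p.
Crossovers in the c–g interval produce the single-crossover classes P g c and p G C (78 + 63 = 141) plus the double crossovers (12).
RF(c–g) = (141 + 12) / 1224 = 153/1224 = 0.1250 → 12.5 m.u.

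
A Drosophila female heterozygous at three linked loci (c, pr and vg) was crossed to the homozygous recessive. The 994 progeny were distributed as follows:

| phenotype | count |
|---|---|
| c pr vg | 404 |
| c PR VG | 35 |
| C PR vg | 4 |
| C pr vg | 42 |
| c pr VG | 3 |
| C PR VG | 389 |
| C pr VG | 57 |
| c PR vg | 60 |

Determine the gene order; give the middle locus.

The two most frequent reciprocal classes, c pr vg and C PR VG, are the parental types, so the F1 was c pr vg / C PR VG.
The two rarest classes, c pr VG and C PR vg, are the double crossovers. Comparing them with the parentals, only the vg allele has switched, so vg is the middle locus and the order is c – vg – pr.

vg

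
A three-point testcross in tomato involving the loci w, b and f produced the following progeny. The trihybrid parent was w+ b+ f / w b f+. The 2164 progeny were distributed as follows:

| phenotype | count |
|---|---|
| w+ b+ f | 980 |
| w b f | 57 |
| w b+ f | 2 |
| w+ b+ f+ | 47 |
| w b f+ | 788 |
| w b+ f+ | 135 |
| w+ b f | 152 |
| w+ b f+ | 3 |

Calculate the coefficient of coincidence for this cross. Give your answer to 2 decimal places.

0.34

The two rarest classes, w b+ f and w+ b f+, are the double crossovers. Comparing them with the parentals, only the w allele has switched, so w is the middle locus and the order is b – w – f.
b–w: (287 + 5)/2164 = 0.1349; w–f: (104 + 5)/2164 = 0.0504.
Expected DCO frequency = 0.1349 × 0.0504 ≈ 0.00680; observed = 5/2164 ≈ 0.00231.
Coefficient of coincidence = 0.00231/0.00680 ≈ 0.34.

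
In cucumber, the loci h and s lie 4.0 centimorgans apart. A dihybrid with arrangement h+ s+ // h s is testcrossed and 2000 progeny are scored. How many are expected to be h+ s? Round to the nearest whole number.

40

A map distance of 4.0 centimorgans corresponds to a recombination frequency of 0.040.
The F1 is h+ s+ / h s, so h+ s is a recombinant gamete class with expected frequency r/2 = 0.040/2 = 0.0200.
Expected number = 0.0200 × 2000 = 40.00 ≈ 40.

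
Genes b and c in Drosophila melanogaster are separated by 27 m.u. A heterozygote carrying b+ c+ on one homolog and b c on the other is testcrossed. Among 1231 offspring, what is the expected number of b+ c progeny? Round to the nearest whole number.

166

A map distance of 27 m.u. corresponds to a recombination frequency of 0.270.
The F1 is b+ c+ / b c, so b+ c is a recombinant gamete class with expected frequency r/2 = 0.270/2 = 0.1350.
Expected number = 0.1350 × 1231 = 166.19 ≈ 166.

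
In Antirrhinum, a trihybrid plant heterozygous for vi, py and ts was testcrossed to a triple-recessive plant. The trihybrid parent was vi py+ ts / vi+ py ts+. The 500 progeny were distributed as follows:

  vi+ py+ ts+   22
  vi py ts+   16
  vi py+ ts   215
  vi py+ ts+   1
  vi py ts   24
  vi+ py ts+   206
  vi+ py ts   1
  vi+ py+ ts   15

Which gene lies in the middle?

ts

The two rarest classes, vi py+ ts+ and vi+ py ts, are the double crossovers. Comparing them with the parentals, only the ts allele has switched, so ts is the middle locus and the order is py – ts – vi.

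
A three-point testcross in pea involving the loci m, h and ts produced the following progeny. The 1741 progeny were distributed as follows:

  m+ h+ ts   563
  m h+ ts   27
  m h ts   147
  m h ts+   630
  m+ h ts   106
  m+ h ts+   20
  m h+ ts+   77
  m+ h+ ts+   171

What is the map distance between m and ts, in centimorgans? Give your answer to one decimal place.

21.0 centimorgans

The two most frequent reciprocal classes, m h ts+ and m+ h+ ts, are the parental types, so the F1 was m h ts+ / m+ h+ ts.
The two rarest classes, m+ h ts+ and m h+ ts, are the double crossovers. Comparing them with the parentals, only the m allele has switched, so m is the middle locus and the order is h – m – ts.
Crossovers in the m–ts interval produce the single-crossover classes m h ts and m+ h+ ts+ (147 + 171 = 318) plus the double crossovers (47).
RF(m–ts) = (318 + 47) / 1741 = 365/1741 = 0.2096 → 21.0 centimorgans.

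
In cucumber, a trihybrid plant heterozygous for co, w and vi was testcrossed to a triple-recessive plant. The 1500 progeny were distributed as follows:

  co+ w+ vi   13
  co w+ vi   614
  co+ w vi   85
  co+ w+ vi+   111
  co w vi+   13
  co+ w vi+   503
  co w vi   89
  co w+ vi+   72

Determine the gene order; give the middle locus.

co

The two most frequent reciprocal classes, co+ w vi+ and co w+ vi, are the parental types, so the F1 was co+ w vi+ / co w+ vi.
The two rarest classes, co w vi+ and co+ w+ vi, are the double crossovers. Comparing them with the parentals, only the co allele has switched, so co is the middle locus and the order is vi – co – w.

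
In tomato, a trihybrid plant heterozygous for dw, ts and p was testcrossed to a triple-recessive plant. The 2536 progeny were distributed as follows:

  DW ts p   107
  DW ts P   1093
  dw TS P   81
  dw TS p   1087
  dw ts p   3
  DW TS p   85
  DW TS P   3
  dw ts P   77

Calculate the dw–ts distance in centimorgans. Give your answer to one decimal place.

The two most frequent reciprocal classes, DW ts P and dw TS p, are the parental types, so the F1 was DW ts P / dw TS p.
The two rarest classes, DW TS P and dw ts p, are the double crossovers. Comparing them with the parentals, only the ts allele has switched, so ts is the middle locus and the order is dw – ts – p.
Crossovers in the dw–ts interval produce the single-crossover classes dw ts P and DW TS p (77 + 85 = 162) plus the double crossovers (6).
RF(dw–ts) = (162 + 6) / 2536 = 168/2536 = 0.0662 → 6.6 centimorgans.

6.6 centimorgans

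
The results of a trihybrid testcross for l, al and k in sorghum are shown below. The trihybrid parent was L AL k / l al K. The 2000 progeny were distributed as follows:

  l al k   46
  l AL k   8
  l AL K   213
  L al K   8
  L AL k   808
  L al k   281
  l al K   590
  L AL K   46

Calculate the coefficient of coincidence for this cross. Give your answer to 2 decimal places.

The two rarest classes, l AL k and L al K, are the double crossovers. Comparing them with the parentals, only the l allele has switched, so l is the middle locus and the order is al – l – k.
al–l: (494 + 16)/2000 = 0.2550; l–k: (92 + 16)/2000 = 0.0540.
Expected DCO frequency = 0.2550 × 0.0540 ≈ 0.01377; observed = 16/2000 ≈ 0.00800.
Coefficient of coincidence = 0.00800/0.01377 ≈ 0.58.

0.58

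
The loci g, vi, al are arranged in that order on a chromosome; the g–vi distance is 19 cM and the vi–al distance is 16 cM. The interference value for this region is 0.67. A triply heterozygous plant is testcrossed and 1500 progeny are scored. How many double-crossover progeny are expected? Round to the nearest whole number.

15

Map distances give recombination frequencies of 0.190 and 0.160 for the two intervals.
With interference 0.67 (so coincidence = 0.33), expected double-crossover frequency = 0.190 × 0.160 × 0.33 = 0.01003.
Expected number = 0.01003 × 1500 = 15.05 ≈ 15.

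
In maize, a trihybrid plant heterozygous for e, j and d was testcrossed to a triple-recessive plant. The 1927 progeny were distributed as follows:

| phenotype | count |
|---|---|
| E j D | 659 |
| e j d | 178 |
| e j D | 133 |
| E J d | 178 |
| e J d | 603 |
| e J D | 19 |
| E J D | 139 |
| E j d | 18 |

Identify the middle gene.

d

The two most frequent reciprocal classes, e J d and E j D, are the parental types, so the F1 was e J d / E j D.
The two rarest classes, e J D and E j d, are the double crossovers. Comparing them with the parentals, only the d allele has switched, so d is the middle locus and the order is e – d – j.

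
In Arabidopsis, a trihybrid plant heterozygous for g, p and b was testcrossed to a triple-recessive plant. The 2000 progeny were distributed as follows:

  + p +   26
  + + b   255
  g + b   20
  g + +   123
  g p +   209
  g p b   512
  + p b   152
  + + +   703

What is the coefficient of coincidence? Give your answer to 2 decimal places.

0.56

The two most frequent reciprocal classes, g p b and + + +, are the parental types, so the F1 was g p b / + + +.
The two rarest classes, g + b and + p +, are the double crossovers. Comparing them with the parentals, only the p allele has switched, so p is the middle locus and the order is b – p – g.
b–p: (464 + 46)/2000 = 0.2550; p–g: (275 + 46)/2000 = 0.1605.
Expected DCO frequency = 0.2550 × 0.1605 ≈ 0.04093; observed = 46/2000 ≈ 0.02300.
Coefficient of coincidence = 0.02300/0.04093 ≈ 0.56.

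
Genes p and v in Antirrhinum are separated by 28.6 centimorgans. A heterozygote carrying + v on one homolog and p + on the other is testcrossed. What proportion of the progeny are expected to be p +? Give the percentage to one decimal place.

A map distance of 28.6 centimorgans corresponds to a recombination frequency of 0.286.
The F1 is + v / p +, so p + is a parental gamete class with expected frequency (1 − r)/2 = 0.714/2 = 0.3570.
That is 0.3570 = 35.7% of the progeny.

35.7%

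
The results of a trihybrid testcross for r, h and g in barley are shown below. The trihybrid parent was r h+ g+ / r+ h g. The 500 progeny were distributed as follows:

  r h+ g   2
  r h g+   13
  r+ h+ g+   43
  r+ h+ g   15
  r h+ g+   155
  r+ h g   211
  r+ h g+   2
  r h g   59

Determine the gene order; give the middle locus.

g

The two rarest classes, r h+ g and r+ h g+, are the double crossovers. Comparing them with the parentals, only the g allele has switched, so g is the middle locus and the order is r – g – h.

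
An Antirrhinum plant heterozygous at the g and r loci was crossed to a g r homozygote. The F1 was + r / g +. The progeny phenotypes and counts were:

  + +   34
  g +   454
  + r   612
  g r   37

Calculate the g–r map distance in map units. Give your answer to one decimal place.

6.2 map units

The recombinant classes are + + and g r: 34 + 37 = 71.
Recombination frequency = 71/1137 = 0.0624 ≈ 6.2%, i.e. 6.2 map units.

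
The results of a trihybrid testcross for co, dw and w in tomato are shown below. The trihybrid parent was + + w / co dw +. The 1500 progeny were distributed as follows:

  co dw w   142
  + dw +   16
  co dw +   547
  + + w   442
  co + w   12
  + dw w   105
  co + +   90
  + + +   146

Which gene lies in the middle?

co

The two rarest classes, co + w and + dw +, are the double crossovers. Comparing them with the parentals, only the co allele has switched, so co is the middle locus and the order is dw – co – w.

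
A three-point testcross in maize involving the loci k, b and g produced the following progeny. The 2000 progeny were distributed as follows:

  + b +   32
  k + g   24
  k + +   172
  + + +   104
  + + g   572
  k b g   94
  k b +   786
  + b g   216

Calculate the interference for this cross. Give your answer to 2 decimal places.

The two most frequent reciprocal classes, + + g and k b +, are the parental types, so the F1 was + + g / k b +.
The two rarest classes, k + g and + b +, are the double crossovers. Comparing them with the parentals, only the k allele has switched, so k is the middle locus and the order is g – k – b.
g–k: (198 + 56)/2000 = 0.1270; k–b: (388 + 56)/2000 = 0.2220.
Expected DCO frequency = 0.1270 × 0.2220 ≈ 0.02819; observed = 56/2000 ≈ 0.02800.
Coefficient of coincidence = 0.02800/0.02819 ≈ 0.99; interference = 1 − 0.99 = 0.01.

0.01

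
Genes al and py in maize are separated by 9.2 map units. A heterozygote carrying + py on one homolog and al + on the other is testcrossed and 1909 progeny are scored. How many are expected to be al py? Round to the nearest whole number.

88

A map distance of 9.2 map units corresponds to a recombination frequency of 0.092.
The F1 is + py / al +, so al py is a recombinant gamete class with expected frequency r/2 = 0.092/2 = 0.0460.
Expected number = 0.0460 × 1909 = 87.81 ≈ 88.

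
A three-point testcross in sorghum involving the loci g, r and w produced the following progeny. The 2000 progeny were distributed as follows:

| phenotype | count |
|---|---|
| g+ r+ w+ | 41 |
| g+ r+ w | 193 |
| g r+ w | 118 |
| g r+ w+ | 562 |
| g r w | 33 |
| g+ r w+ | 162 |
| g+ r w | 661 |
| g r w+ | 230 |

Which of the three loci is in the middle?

The two most frequent reciprocal classes, g+ r w and g r+ w+, are the parental types, so the F1 was g+ r w / g r+ w+.
The two rarest classes, g r w and g+ r+ w+, are the double crossovers. Comparing them with the parentals, only the g allele has switched, so g is the middle locus and the order is w – g – r.

g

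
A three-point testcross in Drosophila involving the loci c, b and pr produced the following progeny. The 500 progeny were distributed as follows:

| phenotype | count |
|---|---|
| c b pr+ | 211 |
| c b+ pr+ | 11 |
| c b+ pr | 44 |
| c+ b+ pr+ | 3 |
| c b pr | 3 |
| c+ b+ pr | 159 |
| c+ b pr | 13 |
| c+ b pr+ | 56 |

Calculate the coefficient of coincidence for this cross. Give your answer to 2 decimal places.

The two most frequent reciprocal classes, c+ b+ pr and c b pr+, are the parental types, so the F1 was c+ b+ pr / c b pr+.
The two rarest classes, c+ b+ pr+ and c b pr, are the double crossovers. Comparing them with the parentals, only the pr allele has switched, so pr is the middle locus and the order is c – pr – b.
c–pr: (100 + 6)/500 = 0.2120; pr–b: (24 + 6)/500 = 0.0600.
Expected DCO frequency = 0.2120 × 0.0600 ≈ 0.01272; observed = 6/500 ≈ 0.01200.
Coefficient of coincidence = 0.01200/0.01272 ≈ 0.94.

0.94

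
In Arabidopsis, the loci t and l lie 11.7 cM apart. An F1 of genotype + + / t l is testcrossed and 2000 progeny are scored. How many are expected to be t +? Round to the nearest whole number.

117

A map distance of 11.7 cM corresponds to a recombination frequency of 0.117.
The F1 is + + / t l, so t + is a recombinant gamete class with expected frequency r/2 = 0.117/2 = 0.0585.
Expected number = 0.0585 × 2000 = 117.00 ≈ 117.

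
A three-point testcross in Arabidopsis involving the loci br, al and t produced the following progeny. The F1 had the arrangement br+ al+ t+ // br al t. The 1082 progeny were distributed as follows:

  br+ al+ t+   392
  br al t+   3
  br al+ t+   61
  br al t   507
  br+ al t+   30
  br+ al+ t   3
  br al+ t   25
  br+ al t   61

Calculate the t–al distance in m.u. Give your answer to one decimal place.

The two rarest classes, br+ al+ t and br al t+, are the double crossovers. Comparing them with the parentals, only the t allele has switched, so t is the middle locus and the order is al – t – br.
Crossovers in the al–t interval produce the single-crossover classes br+ al t+ and br al+ t (30 + 25 = 55) plus the double crossovers (6).
RF(al–t) = (55 + 6) / 1082 = 61/1082 = 0.0564 → 5.6 m.u.

5.6 m.u.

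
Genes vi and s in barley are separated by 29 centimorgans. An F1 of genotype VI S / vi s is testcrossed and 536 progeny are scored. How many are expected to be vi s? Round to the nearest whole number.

A map distance of 29 centimorgans corresponds to a recombination frequency of 0.290.
The F1 is VI S / vi s, so vi s is a parental gamete class with expected frequency (1 − r)/2 = 0.710/2 = 0.3550.
Expected number = 0.3550 × 536 = 190.28 ≈ 190.

190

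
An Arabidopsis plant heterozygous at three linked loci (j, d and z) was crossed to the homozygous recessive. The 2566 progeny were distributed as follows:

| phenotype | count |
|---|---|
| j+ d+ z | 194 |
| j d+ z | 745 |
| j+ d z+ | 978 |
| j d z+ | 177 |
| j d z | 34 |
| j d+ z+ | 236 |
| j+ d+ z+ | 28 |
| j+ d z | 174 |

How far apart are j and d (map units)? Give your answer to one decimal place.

16.9 map units

The two most frequent reciprocal classes, j+ d z+ and j d+ z, are the parental types, so the F1 was j+ d z+ / j d+ z.
The two rarest classes, j+ d+ z+ and j d z, are the double crossovers. Comparing them with the parentals, only the d allele has switched, so d is the middle locus and the order is j – d – z.
Crossovers in the j–d interval produce the single-crossover classes j d z+ and j+ d+ z (177 + 194 = 371) plus the double crossovers (62).
RF(j–d) = (371 + 62) / 2566 = 433/2566 = 0.1687 → 16.9 map units.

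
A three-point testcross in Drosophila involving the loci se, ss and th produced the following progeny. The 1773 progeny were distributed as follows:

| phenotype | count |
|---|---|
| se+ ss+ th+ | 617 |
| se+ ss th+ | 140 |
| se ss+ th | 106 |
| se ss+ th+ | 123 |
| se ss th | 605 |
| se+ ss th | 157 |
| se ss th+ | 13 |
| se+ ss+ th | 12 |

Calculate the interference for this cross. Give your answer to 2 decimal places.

0.46

The two most frequent reciprocal classes, se ss th and se+ ss+ th+, are the parental types, so the F1 was se ss th / se+ ss+ th+.
The two rarest classes, se ss th+ and se+ ss+ th, are the double crossovers. Comparing them with the parentals, only the th allele has switched, so th is the middle locus and the order is se – th – ss.
se–th: (280 + 25)/1773 = 0.1720; th–ss: (246 + 25)/1773 = 0.1528.
Expected DCO frequency = 0.1720 × 0.1528 ≈ 0.02628; observed = 25/1773 ≈ 0.01410.
Coefficient of coincidence = 0.01410/0.02628 ≈ 0.54; interference = 1 − 0.54 = 0.46.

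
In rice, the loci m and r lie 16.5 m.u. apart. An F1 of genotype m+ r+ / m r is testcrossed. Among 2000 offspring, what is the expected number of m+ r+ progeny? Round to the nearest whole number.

A map distance of 16.5 m.u. corresponds to a recombination frequency of 0.165.
The F1 is m+ r+ / m r, so m+ r+ is a parental gamete class with expected frequency (1 − r)/2 = 0.835/2 = 0.4175.
Expected number = 0.4175 × 2000 = 835.00 ≈ 835.

835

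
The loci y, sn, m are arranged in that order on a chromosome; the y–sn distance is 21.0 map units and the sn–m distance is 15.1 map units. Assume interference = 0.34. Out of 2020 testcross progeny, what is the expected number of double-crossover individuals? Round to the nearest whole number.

Map distances give recombination frequencies of 0.210 and 0.151 for the two intervals.
With interference 0.34 (so coincidence = 0.66), expected double-crossover frequency = 0.210 × 0.151 × 0.66 = 0.02093.
Expected number = 0.02093 × 2020 = 42.28 ≈ 42.

42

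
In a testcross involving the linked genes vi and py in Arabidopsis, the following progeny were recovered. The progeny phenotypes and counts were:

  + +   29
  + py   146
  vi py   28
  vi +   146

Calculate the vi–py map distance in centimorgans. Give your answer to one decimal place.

16.3 centimorgans

The two most frequent classes, + py (146) and vi + (146), are the parental types, so the F1 was + py / vi +.
The recombinant classes are + + and vi py: 29 + 28 = 57.
Recombination frequency = 57/349 = 0.1633 ≈ 16.3%, i.e. 16.3 centimorgans.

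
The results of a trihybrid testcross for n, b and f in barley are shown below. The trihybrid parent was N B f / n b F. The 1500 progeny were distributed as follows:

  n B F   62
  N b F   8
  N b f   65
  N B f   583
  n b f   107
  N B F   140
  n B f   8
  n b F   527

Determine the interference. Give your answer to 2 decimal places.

0.36

The two rarest classes, n B f and N b F, are the double crossovers. Comparing them with the parentals, only the n allele has switched, so n is the middle locus and the order is b – n – f.
b–n: (127 + 16)/1500 = 0.0953; n–f: (247 + 16)/1500 = 0.1753.
Expected DCO frequency = 0.0953 × 0.1753 ≈ 0.01671; observed = 16/1500 ≈ 0.01067.
Coefficient of coincidence = 0.01067/0.01671 ≈ 0.64; interference = 1 − 0.64 = 0.36.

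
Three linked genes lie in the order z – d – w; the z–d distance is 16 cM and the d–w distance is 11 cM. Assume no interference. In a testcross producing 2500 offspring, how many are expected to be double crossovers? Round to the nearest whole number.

44

Map distances give recombination frequencies of 0.160 and 0.110 for the two intervals.
With no interference, expected double-crossover frequency = 0.160 × 0.110 = 0.01760.
Expected number = 0.01760 × 2500 = 44.00 ≈ 44.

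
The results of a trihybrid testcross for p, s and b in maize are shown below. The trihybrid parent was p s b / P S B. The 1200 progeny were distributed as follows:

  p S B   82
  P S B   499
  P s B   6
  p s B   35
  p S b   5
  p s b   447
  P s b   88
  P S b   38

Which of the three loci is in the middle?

s

The two rarest classes, p S b and P s B, are the double crossovers. Comparing them with the parentals, only the s allele has switched, so s is the middle locus and the order is p – s – b.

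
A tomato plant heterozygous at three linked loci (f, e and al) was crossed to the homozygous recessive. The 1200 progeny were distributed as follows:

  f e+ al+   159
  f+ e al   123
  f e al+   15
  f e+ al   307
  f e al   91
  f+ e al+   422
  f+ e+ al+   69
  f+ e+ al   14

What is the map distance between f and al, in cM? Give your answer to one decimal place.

25.9 cM

The two most frequent reciprocal classes, f e+ al and f+ e al+, are the parental types, so the F1 was f e+ al / f+ e al+.
The two rarest classes, f+ e+ al and f e al+, are the double crossovers. Comparing them with the parentals, only the f allele has switched, so f is the middle locus and the order is al – f – e.
Crossovers in the al–f interval produce the single-crossover classes f e+ al+ and f+ e al (159 + 123 = 282) plus the double crossovers (29).
RF(al–f) = (282 + 29) / 1200 = 311/1200 = 0.2592 → 25.9 cM.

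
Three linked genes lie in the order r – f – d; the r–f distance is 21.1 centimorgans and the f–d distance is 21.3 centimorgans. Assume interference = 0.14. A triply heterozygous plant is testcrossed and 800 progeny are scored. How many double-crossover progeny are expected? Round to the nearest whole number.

Map distances give recombination frequencies of 0.211 and 0.213 for the two intervals.
With interference 0.14 (so coincidence = 0.86), expected double-crossover frequency = 0.211 × 0.213 × 0.86 = 0.03865.
Expected number = 0.03865 × 800 = 30.92 ≈ 31.

31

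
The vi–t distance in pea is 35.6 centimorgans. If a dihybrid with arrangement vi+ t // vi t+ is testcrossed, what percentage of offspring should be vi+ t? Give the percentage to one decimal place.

A map distance of 35.6 centimorgans corresponds to a recombination frequency of 0.356.
The F1 is vi+ t / vi t+, so vi+ t is a parental gamete class with expected frequency (1 − r)/2 = 0.644/2 = 0.3220.
That is 0.3220 = 32.2% of the progeny.

32.2%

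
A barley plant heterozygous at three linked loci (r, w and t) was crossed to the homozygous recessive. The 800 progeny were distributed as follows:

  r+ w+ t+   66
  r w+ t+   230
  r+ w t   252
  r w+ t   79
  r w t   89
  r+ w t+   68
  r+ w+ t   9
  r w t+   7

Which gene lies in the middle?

The two most frequent reciprocal classes, r w+ t+ and r+ w t, are the parental types, so the F1 was r w+ t+ / r+ w t.
The two rarest classes, r w t+ and r+ w+ t, are the double crossovers. Comparing them with the parentals, only the w allele has switched, so w is the middle locus and the order is t – w – r.

w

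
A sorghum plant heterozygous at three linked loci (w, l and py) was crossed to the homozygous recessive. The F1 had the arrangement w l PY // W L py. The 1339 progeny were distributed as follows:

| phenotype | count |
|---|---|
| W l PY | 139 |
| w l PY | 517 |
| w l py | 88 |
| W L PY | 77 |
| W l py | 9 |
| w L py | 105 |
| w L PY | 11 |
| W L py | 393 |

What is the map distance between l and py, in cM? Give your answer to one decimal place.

13.8 cM

The two rarest classes, w L PY and W l py, are the double crossovers. Comparing them with the parentals, only the l allele has switched, so l is the middle locus and the order is py – l – w.
Crossovers in the py–l interval produce the single-crossover classes w l py and W L PY (88 + 77 = 165) plus the double crossovers (20).
RF(py–l) = (165 + 20) / 1339 = 185/1339 = 0.1382 → 13.8 cM.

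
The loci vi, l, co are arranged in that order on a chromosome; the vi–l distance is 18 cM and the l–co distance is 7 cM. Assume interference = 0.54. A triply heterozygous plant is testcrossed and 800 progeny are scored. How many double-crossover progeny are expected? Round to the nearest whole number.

Map distances give recombination frequencies of 0.180 and 0.070 for the two intervals.
With interference 0.54 (so coincidence = 0.46), expected double-crossover frequency = 0.180 × 0.070 × 0.46 = 0.00580.
Expected number = 0.00580 × 800 = 4.64 ≈ 5.

5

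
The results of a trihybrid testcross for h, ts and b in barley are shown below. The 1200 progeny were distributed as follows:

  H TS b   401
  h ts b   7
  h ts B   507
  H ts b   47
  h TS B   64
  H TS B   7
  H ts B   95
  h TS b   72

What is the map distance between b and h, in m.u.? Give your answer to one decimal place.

The two most frequent reciprocal classes, h ts B and H TS b, are the parental types, so the F1 was h ts B / H TS b.
The two rarest classes, h ts b and H TS B, are the double crossovers. Comparing them with the parentals, only the b allele has switched, so b is the middle locus and the order is ts – b – h.
Crossovers in the b–h interval produce the single-crossover classes H ts B and h TS b (95 + 72 = 167) plus the double crossovers (14).
RF(b–h) = (167 + 14) / 1200 = 181/1200 = 0.1508 → 15.1 m.u.

15.1 m.u.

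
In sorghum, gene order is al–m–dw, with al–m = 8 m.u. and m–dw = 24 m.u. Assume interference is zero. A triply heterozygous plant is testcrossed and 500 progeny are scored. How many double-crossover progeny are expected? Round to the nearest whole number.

Map distances give recombination frequencies of 0.080 and 0.240 for the two intervals.
With no interference, expected double-crossover frequency = 0.080 × 0.240 = 0.01920.
Expected number = 0.01920 × 500 = 9.60 ≈ 10.

10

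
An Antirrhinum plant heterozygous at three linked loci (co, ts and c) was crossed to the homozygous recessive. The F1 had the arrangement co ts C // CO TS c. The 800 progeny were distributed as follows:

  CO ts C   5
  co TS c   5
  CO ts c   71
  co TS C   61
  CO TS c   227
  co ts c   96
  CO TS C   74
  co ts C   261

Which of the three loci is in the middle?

The two rarest classes, CO ts C and co TS c, are the double crossovers. Comparing them with the parentals, only the co allele has switched, so co is the middle locus and the order is ts – co – c.

co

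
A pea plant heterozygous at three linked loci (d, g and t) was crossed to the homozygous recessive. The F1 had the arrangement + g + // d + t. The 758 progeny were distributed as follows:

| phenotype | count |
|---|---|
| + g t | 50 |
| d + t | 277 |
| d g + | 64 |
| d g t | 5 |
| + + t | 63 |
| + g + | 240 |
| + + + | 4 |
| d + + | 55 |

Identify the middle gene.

The two rarest classes, + + + and d g t, are the double crossovers. Comparing them with the parentals, only the g allele has switched, so g is the middle locus and the order is t – g – d.

g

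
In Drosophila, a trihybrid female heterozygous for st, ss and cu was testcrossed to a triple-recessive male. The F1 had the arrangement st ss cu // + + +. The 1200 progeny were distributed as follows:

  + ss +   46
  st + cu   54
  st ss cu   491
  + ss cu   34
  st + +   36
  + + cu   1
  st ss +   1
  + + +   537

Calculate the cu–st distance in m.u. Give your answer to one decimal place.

The two rarest classes, st ss + and + + cu, are the double crossovers. Comparing them with the parentals, only the cu allele has switched, so cu is the middle locus and the order is st – cu – ss.
Crossovers in the st–cu interval produce the single-crossover classes + ss cu and st + + (34 + 36 = 70) plus the double crossovers (2).
RF(st–cu) = (70 + 2) / 1200 = 72/1200 = 0.0600 → 6.0 m.u.

6.0 m.u.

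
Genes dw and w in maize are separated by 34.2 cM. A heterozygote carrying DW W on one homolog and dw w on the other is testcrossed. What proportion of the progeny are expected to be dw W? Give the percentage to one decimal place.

17.1%

A map distance of 34.2 cM corresponds to a recombination frequency of 0.342.
The F1 is DW W / dw w, so dw W is a recombinant gamete class with expected frequency r/2 = 0.342/2 = 0.1710.
That is 0.1710 = 17.1% of the progeny.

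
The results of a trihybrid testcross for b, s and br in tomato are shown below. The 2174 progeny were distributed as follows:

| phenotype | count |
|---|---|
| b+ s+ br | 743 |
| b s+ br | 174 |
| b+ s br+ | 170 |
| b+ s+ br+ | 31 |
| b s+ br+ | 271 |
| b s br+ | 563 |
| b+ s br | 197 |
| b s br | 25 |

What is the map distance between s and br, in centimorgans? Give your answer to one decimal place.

The two most frequent reciprocal classes, b+ s+ br and b s br+, are the parental types, so the F1 was b+ s+ br / b s br+.
The two rarest classes, b+ s+ br+ and b s br, are the double crossovers. Comparing them with the parentals, only the br allele has switched, so br is the middle locus and the order is s – br – b.
Crossovers in the s–br interval produce the single-crossover classes b+ s br and b s+ br+ (197 + 271 = 468) plus the double crossovers (56).
RF(s–br) = (468 + 56) / 2174 = 524/2174 = 0.2410 → 24.1 centimorgans.

24.1 centimorgans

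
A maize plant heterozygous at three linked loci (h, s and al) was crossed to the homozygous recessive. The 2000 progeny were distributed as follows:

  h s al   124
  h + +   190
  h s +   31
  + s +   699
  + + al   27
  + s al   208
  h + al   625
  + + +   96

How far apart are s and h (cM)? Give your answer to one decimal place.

The two most frequent reciprocal classes, + s + and h + al, are the parental types, so the F1 was + s + / h + al.
The two rarest classes, h s + and + + al, are the double crossovers. Comparing them with the parentals, only the h allele has switched, so h is the middle locus and the order is s – h – al.
Crossovers in the s–h interval produce the single-crossover classes + + + and h s al (96 + 124 = 220) plus the double crossovers (58).
RF(s–h) = (220 + 58) / 2000 = 278/2000 = 0.1390 → 13.9 cM.

13.9 cM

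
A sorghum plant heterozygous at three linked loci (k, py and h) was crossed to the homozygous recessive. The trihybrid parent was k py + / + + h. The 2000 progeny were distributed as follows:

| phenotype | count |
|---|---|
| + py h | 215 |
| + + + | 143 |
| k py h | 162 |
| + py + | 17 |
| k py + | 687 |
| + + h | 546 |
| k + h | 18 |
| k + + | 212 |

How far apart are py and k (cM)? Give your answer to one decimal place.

23.1 cM

The two rarest classes, + py + and k + h, are the double crossovers. Comparing them with the parentals, only the k allele has switched, so k is the middle locus and the order is py – k – h.
Crossovers in the py–k interval produce the single-crossover classes k + + and + py h (212 + 215 = 427) plus the double crossovers (35).
RF(py–k) = (427 + 35) / 2000 = 462/2000 = 0.2310 → 23.1 cM.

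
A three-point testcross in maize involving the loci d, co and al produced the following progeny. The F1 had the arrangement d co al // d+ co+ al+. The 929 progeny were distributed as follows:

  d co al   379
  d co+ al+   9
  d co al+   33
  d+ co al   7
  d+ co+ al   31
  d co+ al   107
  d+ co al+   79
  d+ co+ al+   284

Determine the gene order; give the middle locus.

d

The two rarest classes, d+ co al and d co+ al+, are the double crossovers. Comparing them with the parentals, only the d allele has switched, so d is the middle locus and the order is co – d – al.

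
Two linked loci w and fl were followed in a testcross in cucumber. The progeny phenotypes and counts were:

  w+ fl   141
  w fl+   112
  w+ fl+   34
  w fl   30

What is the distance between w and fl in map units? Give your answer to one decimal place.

The two most frequent classes, w+ fl (141) and w fl+ (112), are the parental types, so the F1 was w+ fl / w fl+.
The recombinant classes are w+ fl+ and w fl: 34 + 30 = 64.
Recombination frequency = 64/317 = 0.2019 ≈ 20.2%, i.e. 20.2 map units.

20.2 map units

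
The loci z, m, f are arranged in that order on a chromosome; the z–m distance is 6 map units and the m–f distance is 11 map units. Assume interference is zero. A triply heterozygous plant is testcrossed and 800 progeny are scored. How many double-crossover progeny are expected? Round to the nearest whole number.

5

Map distances give recombination frequencies of 0.060 and 0.110 for the two intervals.
With no interference, expected double-crossover frequency = 0.060 × 0.110 = 0.00660.
Expected number = 0.00660 × 800 = 5.28 ≈ 5.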